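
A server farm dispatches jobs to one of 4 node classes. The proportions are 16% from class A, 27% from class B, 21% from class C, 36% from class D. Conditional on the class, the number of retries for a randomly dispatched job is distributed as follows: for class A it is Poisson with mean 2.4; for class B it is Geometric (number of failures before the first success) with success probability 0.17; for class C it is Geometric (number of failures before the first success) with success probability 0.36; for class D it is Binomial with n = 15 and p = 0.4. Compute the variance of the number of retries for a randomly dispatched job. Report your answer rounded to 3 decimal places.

13.513

Per component, A: μ=2.4, E[X²]=8.16; B: μ=4.88235, E[X²]=52.5571; C: μ=1.77778, E[X²]=8.09877; D: μ=6, E[X²]=39.6.
E[X] = 0.16·2.4 + 0.27·4.88235 + 0.21·1.77778 + 0.36·6 = 4.23557.
E[X²] = 0.16·8.16 + 0.27·52.5571 + 0.21·8.09877 + 0.36·39.6 = 31.4528.
Var(X) = E[X²] − (E[X])² = 31.4528 − 17.94 = 13.5127.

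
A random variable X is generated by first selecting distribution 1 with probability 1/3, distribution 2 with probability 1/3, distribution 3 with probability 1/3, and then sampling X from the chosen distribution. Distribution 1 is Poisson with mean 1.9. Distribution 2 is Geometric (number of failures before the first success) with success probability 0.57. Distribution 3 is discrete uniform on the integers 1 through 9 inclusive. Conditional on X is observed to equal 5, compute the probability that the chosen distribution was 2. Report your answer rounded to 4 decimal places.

0.0557

Likelihoods P(X=5 | ·): 1: 0.0308622; 2: 0.00837948; 3: 0.111111.
Posterior ∝ prior × likelihood. Numerator for 2: 0.333333·0.00837948 = 0.00279316.
Normalizing constant: 0.333333·0.0308622 + 0.333333·0.00837948 + 0.333333·0.111111 = 0.0501176.
P(2 | observation) = 0.00279316 / 0.0501176 = 0.0557321.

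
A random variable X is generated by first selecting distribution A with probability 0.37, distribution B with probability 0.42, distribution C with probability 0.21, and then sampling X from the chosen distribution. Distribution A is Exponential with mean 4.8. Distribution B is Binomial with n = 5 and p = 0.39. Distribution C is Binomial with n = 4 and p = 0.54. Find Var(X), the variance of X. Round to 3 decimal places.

Per component, A: μ=4.8, E[X²]=46.08; B: μ=1.95, E[X²]=4.992; C: μ=2.16, E[X²]=5.6592.
E[X] = 0.37·4.8 + 0.42·1.95 + 0.21·2.16 = 3.0486.
E[X²] = 0.37·46.08 + 0.42·4.992 + 0.21·5.6592 = 20.3347.
Var(X) = E[X²] − (E[X])² = 20.3347 − 9.29396 = 11.0407.

11.041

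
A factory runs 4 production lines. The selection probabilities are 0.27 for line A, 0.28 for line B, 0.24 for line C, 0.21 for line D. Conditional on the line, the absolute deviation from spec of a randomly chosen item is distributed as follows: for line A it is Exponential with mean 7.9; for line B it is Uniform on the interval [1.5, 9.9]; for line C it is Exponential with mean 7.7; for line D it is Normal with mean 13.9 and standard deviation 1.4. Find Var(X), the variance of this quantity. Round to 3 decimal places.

41.708

Per component, A: μ=7.9, E[X²]=124.82; B: μ=5.7, E[X²]=38.37; C: μ=7.7, E[X²]=118.58; D: μ=13.9, E[X²]=195.17.
E[X] = 0.27·7.9 + 0.28·5.7 + 0.24·7.7 + 0.21·13.9 = 8.496.
E[X²] = 0.27·124.82 + 0.28·38.37 + 0.24·118.58 + 0.21·195.17 = 113.89.
Var(X) = E[X²] − (E[X])² = 113.89 − 72.182 = 41.7079.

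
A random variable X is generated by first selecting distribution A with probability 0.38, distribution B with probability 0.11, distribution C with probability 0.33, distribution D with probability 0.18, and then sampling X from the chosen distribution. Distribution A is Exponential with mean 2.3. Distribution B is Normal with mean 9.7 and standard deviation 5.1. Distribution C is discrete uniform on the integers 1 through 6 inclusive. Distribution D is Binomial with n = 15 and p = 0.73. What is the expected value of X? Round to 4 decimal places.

5.0670

Component means — A: 2.3; B: 9.7; C: 3.5; D: 10.95.
E[X] = 0.38·2.3 + 0.11·9.7 + 0.33·3.5 + 0.18·10.95 = 5.067.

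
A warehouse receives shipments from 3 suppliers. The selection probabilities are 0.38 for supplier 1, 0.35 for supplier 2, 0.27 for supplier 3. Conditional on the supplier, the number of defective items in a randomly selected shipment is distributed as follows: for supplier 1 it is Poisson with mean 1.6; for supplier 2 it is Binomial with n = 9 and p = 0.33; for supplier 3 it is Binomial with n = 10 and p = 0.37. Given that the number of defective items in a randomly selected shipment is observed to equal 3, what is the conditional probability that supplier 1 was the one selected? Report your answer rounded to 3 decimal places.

Likelihoods P(X=3 | ·): 1: 0.137828; 2: 0.273067; 3: 0.239425.
Posterior ∝ prior × likelihood. Numerator for 1: 0.38·0.137828 = 0.0523746.
Normalizing constant: 0.38·0.137828 + 0.35·0.273067 + 0.27·0.239425 = 0.212593.
P(1 | observation) = 0.0523746 / 0.212593 = 0.246361.

0.246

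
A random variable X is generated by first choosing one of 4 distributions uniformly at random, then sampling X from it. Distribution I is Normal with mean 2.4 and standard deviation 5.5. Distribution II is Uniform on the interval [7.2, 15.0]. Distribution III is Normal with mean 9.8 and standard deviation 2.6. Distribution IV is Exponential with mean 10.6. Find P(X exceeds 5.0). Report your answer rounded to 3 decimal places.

Conditional on each component, P(X > 5.0): I: 0.318204; II: 1; III: 0.967565; IV: 0.623942.
By total probability, P(X > 5.0) = 0.25·0.318204 + 0.25·1 + 0.25·0.967565 + 0.25·0.623942 = 0.727428.

0.727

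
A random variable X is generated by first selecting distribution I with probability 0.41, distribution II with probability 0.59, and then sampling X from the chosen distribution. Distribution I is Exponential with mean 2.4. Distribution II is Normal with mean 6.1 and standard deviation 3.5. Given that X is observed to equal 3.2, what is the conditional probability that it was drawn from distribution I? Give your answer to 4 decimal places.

0.4856

Likelihoods f(3.2 | ·): I: 0.109832; II: 0.0808656.
Posterior ∝ prior × likelihood. Numerator for I: 0.41·0.109832 = 0.0450312.
Normalizing constant: 0.41·0.109832 + 0.59·0.0808656 = 0.0927419.
P(I | observation) = 0.0450312 / 0.0927419 = 0.485554.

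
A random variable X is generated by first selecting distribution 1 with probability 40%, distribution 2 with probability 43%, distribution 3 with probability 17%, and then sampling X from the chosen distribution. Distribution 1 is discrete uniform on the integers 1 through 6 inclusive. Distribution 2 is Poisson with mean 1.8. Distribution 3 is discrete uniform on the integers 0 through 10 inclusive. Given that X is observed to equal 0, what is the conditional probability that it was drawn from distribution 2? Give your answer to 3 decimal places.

0.821

Likelihoods P(X=0 | ·): 1: 0; 2: 0.165299; 3: 0.0909091.
Posterior ∝ prior × likelihood. Numerator for 2: 0.43·0.165299 = 0.0710785.
Normalizing constant: 0.4·0 + 0.43·0.165299 + 0.17·0.0909091 = 0.0865331.
P(2 | observation) = 0.0710785 / 0.0865331 = 0.821403.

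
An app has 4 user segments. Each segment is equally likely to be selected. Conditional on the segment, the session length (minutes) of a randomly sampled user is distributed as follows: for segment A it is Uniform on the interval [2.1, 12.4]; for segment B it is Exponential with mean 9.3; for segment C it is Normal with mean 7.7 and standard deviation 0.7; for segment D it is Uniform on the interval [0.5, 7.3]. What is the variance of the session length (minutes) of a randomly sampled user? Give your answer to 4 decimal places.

28.7803

Per component, A: μ=7.25, E[X²]=61.4033; B: μ=9.3, E[X²]=172.98; C: μ=7.7, E[X²]=59.78; D: μ=3.9, E[X²]=19.0633.
E[X] = 0.25·7.25 + 0.25·9.3 + 0.25·7.7 + 0.25·3.9 = 7.0375.
E[X²] = 0.25·61.4033 + 0.25·172.98 + 0.25·59.78 + 0.25·19.0633 = 78.3067.
Var(X) = E[X²] − (E[X])² = 78.3067 − 49.5264 = 28.7803.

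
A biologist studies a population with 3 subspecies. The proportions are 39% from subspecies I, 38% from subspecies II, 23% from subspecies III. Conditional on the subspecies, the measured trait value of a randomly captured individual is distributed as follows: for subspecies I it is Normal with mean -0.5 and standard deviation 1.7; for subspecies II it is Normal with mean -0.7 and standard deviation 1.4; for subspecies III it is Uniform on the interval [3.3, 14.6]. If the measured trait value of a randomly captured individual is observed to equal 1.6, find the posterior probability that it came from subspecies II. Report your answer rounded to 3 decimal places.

Likelihoods f(1.6 | ·): I: 0.109422; II: 0.0739105; III: 0.
Posterior ∝ prior × likelihood. Numerator for II: 0.38·0.0739105 = 0.028086.
Normalizing constant: 0.39·0.109422 + 0.38·0.0739105 + 0.23·0 = 0.0707606.
P(II | observation) = 0.028086 / 0.0707606 = 0.396916.

0.397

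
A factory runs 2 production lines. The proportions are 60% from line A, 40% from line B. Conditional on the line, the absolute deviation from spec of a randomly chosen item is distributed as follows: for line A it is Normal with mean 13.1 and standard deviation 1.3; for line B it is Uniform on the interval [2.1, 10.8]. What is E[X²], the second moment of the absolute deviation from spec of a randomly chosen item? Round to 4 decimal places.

123.1440

For each component E[X²] = Var + (mean)², giving A: 173.3; B: 47.91.
Overall E[X²] = 0.6·173.3 + 0.4·47.91 = 123.144.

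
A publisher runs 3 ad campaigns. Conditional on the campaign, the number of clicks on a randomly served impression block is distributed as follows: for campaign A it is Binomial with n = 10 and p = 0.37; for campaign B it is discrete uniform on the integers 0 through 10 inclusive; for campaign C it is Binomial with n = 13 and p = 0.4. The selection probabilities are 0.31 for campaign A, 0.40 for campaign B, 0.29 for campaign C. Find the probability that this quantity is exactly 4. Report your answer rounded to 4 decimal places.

0.1661

Conditional on each campaign, P(X = 4): A: 0.246076; B: 0.0909091; C: 0.184462.
By total probability, P(X = 4) = 0.31·0.246076 + 0.4·0.0909091 + 0.29·0.184462 = 0.166141.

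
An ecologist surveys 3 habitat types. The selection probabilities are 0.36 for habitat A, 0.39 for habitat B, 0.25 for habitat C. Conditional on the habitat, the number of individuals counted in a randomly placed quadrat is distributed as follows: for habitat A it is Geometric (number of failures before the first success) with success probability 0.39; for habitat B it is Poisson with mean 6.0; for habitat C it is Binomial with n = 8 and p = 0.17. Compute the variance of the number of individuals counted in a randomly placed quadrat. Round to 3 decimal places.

Per component, A: μ=1.5641, E[X²]=6.45694; B: μ=6, E[X²]=42; C: μ=1.36, E[X²]=2.9784.
E[X] = 0.36·1.5641 + 0.39·6 + 0.25·1.36 = 3.24308.
E[X²] = 0.36·6.45694 + 0.39·42 + 0.25·2.9784 = 19.4491.
Var(X) = E[X²] − (E[X])² = 19.4491 − 10.5175 = 8.93155.

8.932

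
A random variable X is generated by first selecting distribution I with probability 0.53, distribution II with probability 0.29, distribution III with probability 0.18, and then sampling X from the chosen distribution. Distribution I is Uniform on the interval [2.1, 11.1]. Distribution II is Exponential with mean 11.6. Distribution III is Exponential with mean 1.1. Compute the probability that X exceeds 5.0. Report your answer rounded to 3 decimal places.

Conditional on each component, P(X > 5.0): I: 0.677778; II: 0.649837; III: 0.0106153.
By total probability, P(X > 5.0) = 0.53·0.677778 + 0.29·0.649837 + 0.18·0.0106153 = 0.549586.

0.550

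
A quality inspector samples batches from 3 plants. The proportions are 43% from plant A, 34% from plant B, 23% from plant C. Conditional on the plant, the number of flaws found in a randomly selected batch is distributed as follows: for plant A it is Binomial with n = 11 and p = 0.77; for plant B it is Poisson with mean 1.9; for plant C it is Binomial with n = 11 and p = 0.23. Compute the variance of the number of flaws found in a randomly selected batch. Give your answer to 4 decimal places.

11.7630

Per component, A: μ=8.47, E[X²]=73.689; B: μ=1.9, E[X²]=5.51; C: μ=2.53, E[X²]=8.349.
E[X] = 0.43·8.47 + 0.34·1.9 + 0.23·2.53 = 4.87.
E[X²] = 0.43·73.689 + 0.34·5.51 + 0.23·8.349 = 35.4799.
Var(X) = E[X²] − (E[X])² = 35.4799 − 23.7169 = 11.763.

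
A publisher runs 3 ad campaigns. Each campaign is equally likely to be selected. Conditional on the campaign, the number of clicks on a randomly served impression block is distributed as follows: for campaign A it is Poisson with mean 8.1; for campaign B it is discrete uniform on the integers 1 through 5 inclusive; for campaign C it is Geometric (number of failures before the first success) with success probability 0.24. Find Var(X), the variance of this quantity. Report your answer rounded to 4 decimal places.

Per component, A: μ=8.1, E[X²]=73.71; B: μ=3, E[X²]=11; C: μ=3.16667, E[X²]=23.2222.
E[X] = 0.333333·8.1 + 0.333333·3 + 0.333333·3.16667 = 4.75556.
E[X²] = 0.333333·73.71 + 0.333333·11 + 0.333333·23.2222 = 35.9774.
Var(X) = E[X²] − (E[X])² = 35.9774 − 22.6153 = 13.3621.

13.3621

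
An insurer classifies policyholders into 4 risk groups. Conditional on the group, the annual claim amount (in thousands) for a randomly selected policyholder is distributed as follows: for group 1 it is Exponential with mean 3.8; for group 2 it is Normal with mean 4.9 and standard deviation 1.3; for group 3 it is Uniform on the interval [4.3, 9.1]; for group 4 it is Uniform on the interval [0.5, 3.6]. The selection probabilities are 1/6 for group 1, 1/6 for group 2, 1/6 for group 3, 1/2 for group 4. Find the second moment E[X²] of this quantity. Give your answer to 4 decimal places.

19.4000

For each component E[X²] = Var + (mean)², giving 1: 28.88; 2: 25.7; 3: 46.81; 4: 5.00333.
Overall E[X²] = 0.166667·28.88 + 0.166667·25.7 + 0.166667·46.81 + 0.5·5.00333 = 19.4.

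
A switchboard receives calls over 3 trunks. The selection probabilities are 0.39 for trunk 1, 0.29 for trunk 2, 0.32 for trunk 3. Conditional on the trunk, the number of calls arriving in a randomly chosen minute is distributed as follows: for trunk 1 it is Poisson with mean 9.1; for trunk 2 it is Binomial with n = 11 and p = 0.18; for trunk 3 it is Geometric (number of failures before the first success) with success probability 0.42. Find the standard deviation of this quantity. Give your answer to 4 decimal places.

Per component, 1: μ=9.1, E[X²]=91.91; 2: μ=1.98, E[X²]=5.544; 3: μ=1.38095, E[X²]=5.19501.
E[X] = 0.39·9.1 + 0.29·1.98 + 0.32·1.38095 = 4.5651.
E[X²] = 0.39·91.91 + 0.29·5.544 + 0.32·5.19501 = 39.1151.
Var(X) = E[X²] − (E[X])² = 39.1151 − 20.8402 = 18.2749.
SD(X) = √18.2749 = 4.27491.

4.2749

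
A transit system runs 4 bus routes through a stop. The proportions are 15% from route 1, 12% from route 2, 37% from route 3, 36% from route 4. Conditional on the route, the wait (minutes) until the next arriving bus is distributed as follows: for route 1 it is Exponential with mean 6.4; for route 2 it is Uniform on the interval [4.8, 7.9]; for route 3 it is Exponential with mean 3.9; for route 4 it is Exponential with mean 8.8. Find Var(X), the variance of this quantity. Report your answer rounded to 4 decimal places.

44.1281

Per component, 1: μ=6.4, E[X²]=81.92; 2: μ=6.35, E[X²]=41.1233; 3: μ=3.9, E[X²]=30.42; 4: μ=8.8, E[X²]=154.88.
E[X] = 0.15·6.4 + 0.12·6.35 + 0.37·3.9 + 0.36·8.8 = 6.333.
E[X²] = 0.15·81.92 + 0.12·41.1233 + 0.37·30.42 + 0.36·154.88 = 84.235.
Var(X) = E[X²] − (E[X])² = 84.235 − 40.1069 = 44.1281.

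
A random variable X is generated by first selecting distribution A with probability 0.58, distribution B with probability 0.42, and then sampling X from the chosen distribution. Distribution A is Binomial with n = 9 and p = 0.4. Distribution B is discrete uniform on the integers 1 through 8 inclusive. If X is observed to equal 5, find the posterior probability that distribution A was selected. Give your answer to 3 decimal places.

0.649

Likelihoods P(X=5 | ·): A: 0.167215; B: 0.125.
Posterior ∝ prior × likelihood. Numerator for A: 0.58·0.167215 = 0.0969848.
Normalizing constant: 0.58·0.167215 + 0.42·0.125 = 0.149485.
P(A | observation) = 0.0969848 / 0.149485 = 0.648794.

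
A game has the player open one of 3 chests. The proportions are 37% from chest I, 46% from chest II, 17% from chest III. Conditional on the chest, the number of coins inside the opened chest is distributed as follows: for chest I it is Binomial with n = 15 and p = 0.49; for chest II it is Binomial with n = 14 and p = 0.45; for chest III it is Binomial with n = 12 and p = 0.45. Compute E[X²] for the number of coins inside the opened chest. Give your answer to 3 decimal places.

For each component E[X²] = Var + (mean)², giving I: 57.771; II: 43.155; III: 32.13.
Overall E[X²] = 0.37·57.771 + 0.46·43.155 + 0.17·32.13 = 46.6887.

46.689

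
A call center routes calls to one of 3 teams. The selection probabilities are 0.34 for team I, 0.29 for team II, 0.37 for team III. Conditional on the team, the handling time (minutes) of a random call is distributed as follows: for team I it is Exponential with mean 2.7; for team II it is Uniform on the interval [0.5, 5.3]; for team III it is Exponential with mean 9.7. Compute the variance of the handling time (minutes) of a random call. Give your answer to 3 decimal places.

Per component, I: μ=2.7, E[X²]=14.58; II: μ=2.9, E[X²]=10.33; III: μ=9.7, E[X²]=188.18.
E[X] = 0.34·2.7 + 0.29·2.9 + 0.37·9.7 = 5.348.
E[X²] = 0.34·14.58 + 0.29·10.33 + 0.37·188.18 = 77.5795.
Var(X) = E[X²] − (E[X])² = 77.5795 − 28.6011 = 48.9784.

48.978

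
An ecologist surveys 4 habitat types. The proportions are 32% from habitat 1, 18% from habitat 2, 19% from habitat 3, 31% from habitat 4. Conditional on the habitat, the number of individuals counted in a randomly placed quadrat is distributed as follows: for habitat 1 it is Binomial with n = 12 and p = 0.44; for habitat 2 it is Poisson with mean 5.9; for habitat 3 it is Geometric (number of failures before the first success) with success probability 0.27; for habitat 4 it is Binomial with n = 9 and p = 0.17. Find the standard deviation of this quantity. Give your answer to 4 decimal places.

2.7607

Per component, 1: μ=5.28, E[X²]=30.8352; 2: μ=5.9, E[X²]=40.71; 3: μ=2.7037, E[X²]=17.3237; 4: μ=1.53, E[X²]=3.6108.
E[X] = 0.32·5.28 + 0.18·5.9 + 0.19·2.7037 + 0.31·1.53 = 3.7396.
E[X²] = 0.32·30.8352 + 0.18·40.71 + 0.19·17.3237 + 0.31·3.6108 = 21.6059.
Var(X) = E[X²] − (E[X])² = 21.6059 − 13.9846 = 7.62129.
SD(X) = √7.62129 = 2.76067.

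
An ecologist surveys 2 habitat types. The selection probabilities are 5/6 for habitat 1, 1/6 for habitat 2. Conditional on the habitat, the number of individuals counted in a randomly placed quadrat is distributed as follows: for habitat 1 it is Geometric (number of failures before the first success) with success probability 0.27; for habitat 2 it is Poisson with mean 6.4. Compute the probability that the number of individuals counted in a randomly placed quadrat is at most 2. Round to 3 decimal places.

0.517

Conditional on each habitat, P(X ≤ 2): 1: 0.610983; 2: 0.0463242.
By total probability, P(X ≤ 2) = 0.833333·0.610983 + 0.166667·0.0463242 = 0.516873.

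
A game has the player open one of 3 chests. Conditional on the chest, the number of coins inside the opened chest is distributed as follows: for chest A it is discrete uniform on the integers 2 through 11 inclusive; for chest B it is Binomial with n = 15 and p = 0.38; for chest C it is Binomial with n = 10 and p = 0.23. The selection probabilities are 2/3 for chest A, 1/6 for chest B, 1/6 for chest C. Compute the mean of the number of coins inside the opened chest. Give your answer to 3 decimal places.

Component means — A: 6.5; B: 5.7; C: 2.3.
E[X] = 0.666667·6.5 + 0.166667·5.7 + 0.166667·2.3 = 5.66667.

5.667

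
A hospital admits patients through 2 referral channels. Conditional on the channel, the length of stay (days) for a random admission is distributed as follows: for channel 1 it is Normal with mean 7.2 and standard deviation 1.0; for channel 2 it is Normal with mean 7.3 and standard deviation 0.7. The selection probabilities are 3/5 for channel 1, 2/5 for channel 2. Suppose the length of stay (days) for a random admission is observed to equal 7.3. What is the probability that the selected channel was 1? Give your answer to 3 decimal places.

Likelihoods f(7.3 | ·): 1: 0.396953; 2: 0.569918.
Posterior ∝ prior × likelihood. Numerator for 1: 0.6·0.396953 = 0.238172.
Normalizing constant: 0.6·0.396953 + 0.4·0.569918 = 0.466139.
P(1 | observation) = 0.238172 / 0.466139 = 0.510946.

0.511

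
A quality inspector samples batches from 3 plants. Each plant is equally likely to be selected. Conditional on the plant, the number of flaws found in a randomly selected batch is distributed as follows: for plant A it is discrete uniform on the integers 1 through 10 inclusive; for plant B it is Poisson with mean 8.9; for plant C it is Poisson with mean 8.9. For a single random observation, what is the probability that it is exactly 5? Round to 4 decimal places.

Conditional on each plant, P(X = 5): A: 0.1; B: 0.063467; C: 0.063467.
By total probability, P(X = 5) = 0.333333·0.1 + 0.333333·0.063467 + 0.333333·0.063467 = 0.0756447.

0.0756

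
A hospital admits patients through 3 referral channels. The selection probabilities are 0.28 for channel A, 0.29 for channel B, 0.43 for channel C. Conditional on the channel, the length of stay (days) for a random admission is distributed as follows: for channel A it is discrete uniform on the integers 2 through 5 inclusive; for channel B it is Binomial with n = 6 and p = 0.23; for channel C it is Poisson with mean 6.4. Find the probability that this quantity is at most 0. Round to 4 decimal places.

0.0612

Conditional on each channel, P(X ≤ 0): A: 0; B: 0.208422; C: 0.00166156.
By total probability, P(X ≤ 0) = 0.28·0 + 0.29·0.208422 + 0.43·0.00166156 = 0.061157.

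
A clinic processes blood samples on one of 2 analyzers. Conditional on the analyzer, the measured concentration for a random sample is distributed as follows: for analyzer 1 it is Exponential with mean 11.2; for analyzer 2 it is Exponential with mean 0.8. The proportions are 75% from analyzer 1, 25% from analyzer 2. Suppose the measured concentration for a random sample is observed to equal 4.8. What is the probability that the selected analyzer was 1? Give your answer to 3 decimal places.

Likelihoods f(4.8 | ·): 1: 0.0581642; 2: 0.00309844.
Posterior ∝ prior × likelihood. Numerator for 1: 0.75·0.0581642 = 0.0436232.
Normalizing constant: 0.75·0.0581642 + 0.25·0.00309844 = 0.0443978.
P(1 | observation) = 0.0436232 / 0.0443978 = 0.982553.

0.983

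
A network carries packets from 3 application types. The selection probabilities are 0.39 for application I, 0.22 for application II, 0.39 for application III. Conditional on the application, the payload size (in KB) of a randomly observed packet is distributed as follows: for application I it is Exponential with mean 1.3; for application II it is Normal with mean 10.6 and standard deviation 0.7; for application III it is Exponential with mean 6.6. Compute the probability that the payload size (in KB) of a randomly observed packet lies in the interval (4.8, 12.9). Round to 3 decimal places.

0.363

Conditional on each application, P(4.8 < X < 12.9): I: 0.0248654; II: 0.999491; III: 0.341596.
By total probability, P(4.8 < X < 12.9) = 0.39·0.0248654 + 0.22·0.999491 + 0.39·0.341596 = 0.362808.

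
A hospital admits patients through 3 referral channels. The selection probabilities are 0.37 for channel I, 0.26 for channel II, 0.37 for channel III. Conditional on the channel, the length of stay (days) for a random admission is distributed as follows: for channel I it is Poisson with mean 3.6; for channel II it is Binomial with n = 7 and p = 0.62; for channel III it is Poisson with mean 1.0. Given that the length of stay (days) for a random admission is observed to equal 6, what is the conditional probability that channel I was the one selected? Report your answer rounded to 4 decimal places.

0.4364

Likelihoods P(X=6 | ·): I: 0.0826081; II: 0.151089; III: 0.000510944.
Posterior ∝ prior × likelihood. Numerator for I: 0.37·0.0826081 = 0.030565.
Normalizing constant: 0.37·0.0826081 + 0.26·0.151089 + 0.37·0.000510944 = 0.0700371.
P(I | observation) = 0.030565 / 0.0700371 = 0.436411.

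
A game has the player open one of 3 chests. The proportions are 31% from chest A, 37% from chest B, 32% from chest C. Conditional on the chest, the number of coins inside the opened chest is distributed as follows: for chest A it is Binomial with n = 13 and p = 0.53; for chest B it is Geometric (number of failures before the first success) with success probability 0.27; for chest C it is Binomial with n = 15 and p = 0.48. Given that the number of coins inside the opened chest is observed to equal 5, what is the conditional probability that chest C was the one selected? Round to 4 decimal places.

0.3693

Likelihoods P(X=5 | ·): A: 0.128157; B: 0.0559729; C: 0.11061.
Posterior ∝ prior × likelihood. Numerator for C: 0.32·0.11061 = 0.0353952.
Normalizing constant: 0.31·0.128157 + 0.37·0.0559729 + 0.32·0.11061 = 0.0958338.
P(C | observation) = 0.0353952 / 0.0958338 = 0.36934.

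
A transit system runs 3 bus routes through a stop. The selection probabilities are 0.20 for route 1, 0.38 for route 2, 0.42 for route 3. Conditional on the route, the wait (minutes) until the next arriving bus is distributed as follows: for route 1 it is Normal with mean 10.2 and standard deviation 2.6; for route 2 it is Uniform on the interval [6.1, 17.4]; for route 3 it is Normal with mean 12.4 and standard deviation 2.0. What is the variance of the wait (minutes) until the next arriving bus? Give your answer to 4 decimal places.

Per component, 1: μ=10.2, E[X²]=110.8; 2: μ=11.75, E[X²]=148.703; 3: μ=12.4, E[X²]=157.76.
E[X] = 0.2·10.2 + 0.38·11.75 + 0.42·12.4 = 11.713.
E[X²] = 0.2·110.8 + 0.38·148.703 + 0.42·157.76 = 144.926.
Var(X) = E[X²] − (E[X])² = 144.926 − 137.194 = 7.7321.

7.7321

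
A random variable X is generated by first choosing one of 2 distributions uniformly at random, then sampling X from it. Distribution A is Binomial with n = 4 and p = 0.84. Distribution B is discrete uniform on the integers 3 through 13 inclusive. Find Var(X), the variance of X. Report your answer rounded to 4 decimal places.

10.6512

Per component, A: μ=3.36, E[X²]=11.8272; B: μ=8, E[X²]=74.
E[X] = 0.5·3.36 + 0.5·8 = 5.68.
E[X²] = 0.5·11.8272 + 0.5·74 = 42.9136.
Var(X) = E[X²] − (E[X])² = 42.9136 − 32.2624 = 10.6512.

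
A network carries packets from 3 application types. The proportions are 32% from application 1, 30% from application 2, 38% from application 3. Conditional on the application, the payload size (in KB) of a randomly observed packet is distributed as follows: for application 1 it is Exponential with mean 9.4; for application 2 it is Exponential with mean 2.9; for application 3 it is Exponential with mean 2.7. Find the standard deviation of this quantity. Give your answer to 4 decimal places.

Per component, 1: μ=9.4, E[X²]=176.72; 2: μ=2.9, E[X²]=16.82; 3: μ=2.7, E[X²]=14.58.
E[X] = 0.32·9.4 + 0.3·2.9 + 0.38·2.7 = 4.904.
E[X²] = 0.32·176.72 + 0.3·16.82 + 0.38·14.58 = 67.1368.
Var(X) = E[X²] − (E[X])² = 67.1368 − 24.0492 = 43.0876.
SD(X) = √43.0876 = 6.56411.

6.5641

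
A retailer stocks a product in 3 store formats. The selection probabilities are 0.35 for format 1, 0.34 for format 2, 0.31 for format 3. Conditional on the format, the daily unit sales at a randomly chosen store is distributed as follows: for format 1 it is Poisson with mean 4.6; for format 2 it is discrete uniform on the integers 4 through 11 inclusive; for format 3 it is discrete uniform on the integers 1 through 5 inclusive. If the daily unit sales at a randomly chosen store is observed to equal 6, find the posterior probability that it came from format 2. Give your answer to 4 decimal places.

Likelihoods P(X=6 | ·): 1: 0.13227; 2: 0.125; 3: 0.
Posterior ∝ prior × likelihood. Numerator for 2: 0.34·0.125 = 0.0425.
Normalizing constant: 0.35·0.13227 + 0.34·0.125 + 0.31·0 = 0.0887943.
P(2 | observation) = 0.0425 / 0.0887943 = 0.478634.

0.4786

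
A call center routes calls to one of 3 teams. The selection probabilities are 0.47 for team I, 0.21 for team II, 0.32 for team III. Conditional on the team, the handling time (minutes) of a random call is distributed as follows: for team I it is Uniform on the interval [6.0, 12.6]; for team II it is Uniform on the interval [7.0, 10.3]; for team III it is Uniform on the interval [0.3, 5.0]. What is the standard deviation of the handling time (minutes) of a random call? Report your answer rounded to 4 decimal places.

3.4055

Per component, I: μ=9.3, E[X²]=90.12; II: μ=8.65, E[X²]=75.73; III: μ=2.65, E[X²]=8.86333.
E[X] = 0.47·9.3 + 0.21·8.65 + 0.32·2.65 = 7.0355.
E[X²] = 0.47·90.12 + 0.21·75.73 + 0.32·8.86333 = 61.096.
Var(X) = E[X²] − (E[X])² = 61.096 − 49.4983 = 11.5977.
SD(X) = √11.5977 = 3.40554.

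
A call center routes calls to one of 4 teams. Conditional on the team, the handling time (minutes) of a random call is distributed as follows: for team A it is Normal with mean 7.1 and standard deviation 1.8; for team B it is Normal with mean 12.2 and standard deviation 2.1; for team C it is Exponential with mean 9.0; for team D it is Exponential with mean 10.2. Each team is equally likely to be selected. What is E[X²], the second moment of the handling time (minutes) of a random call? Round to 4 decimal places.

For each component E[X²] = Var + (mean)², giving A: 53.65; B: 153.25; C: 162; D: 208.08.
Overall E[X²] = 0.25·53.65 + 0.25·153.25 + 0.25·162 + 0.25·208.08 = 144.245.

144.2450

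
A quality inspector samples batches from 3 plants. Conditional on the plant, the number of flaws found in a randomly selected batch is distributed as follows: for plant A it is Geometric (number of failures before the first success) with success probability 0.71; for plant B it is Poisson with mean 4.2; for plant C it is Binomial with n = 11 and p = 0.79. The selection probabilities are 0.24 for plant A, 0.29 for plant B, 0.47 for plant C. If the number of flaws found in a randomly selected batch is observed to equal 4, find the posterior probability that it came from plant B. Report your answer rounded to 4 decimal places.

0.9609

Likelihoods P(X=4 | ·): A: 0.0050217; B: 0.194424; C: 0.00231503.
Posterior ∝ prior × likelihood. Numerator for B: 0.29·0.194424 = 0.0563829.
Normalizing constant: 0.24·0.0050217 + 0.29·0.194424 + 0.47·0.00231503 = 0.0586761.
P(B | observation) = 0.0563829 / 0.0586761 = 0.960916.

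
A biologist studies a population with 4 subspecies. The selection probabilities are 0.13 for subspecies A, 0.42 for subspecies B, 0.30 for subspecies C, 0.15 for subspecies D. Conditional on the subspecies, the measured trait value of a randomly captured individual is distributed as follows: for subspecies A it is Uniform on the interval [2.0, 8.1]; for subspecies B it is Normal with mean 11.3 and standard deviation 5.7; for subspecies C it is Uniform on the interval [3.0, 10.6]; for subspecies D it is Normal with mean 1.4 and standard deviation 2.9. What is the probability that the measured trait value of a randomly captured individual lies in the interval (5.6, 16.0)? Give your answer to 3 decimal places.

Conditional on each subspecies, P(5.6 < X < 16.0): A: 0.409836; B: 0.636534; C: 0.657895; D: 0.0737697.
By total probability, P(5.6 < X < 16.0) = 0.13·0.409836 + 0.42·0.636534 + 0.3·0.657895 + 0.15·0.0737697 = 0.529057.

0.529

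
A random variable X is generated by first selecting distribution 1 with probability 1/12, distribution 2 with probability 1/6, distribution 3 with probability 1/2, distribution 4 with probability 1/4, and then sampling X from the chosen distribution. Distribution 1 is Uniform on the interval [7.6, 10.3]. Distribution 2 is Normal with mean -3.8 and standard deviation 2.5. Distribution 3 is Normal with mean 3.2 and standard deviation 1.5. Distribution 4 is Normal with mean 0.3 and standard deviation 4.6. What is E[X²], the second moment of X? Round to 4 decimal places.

21.7317

For each component E[X²] = Var + (mean)², giving 1: 80.71; 2: 20.69; 3: 12.49; 4: 21.25.
Overall E[X²] = 0.0833333·80.71 + 0.166667·20.69 + 0.5·12.49 + 0.25·21.25 = 21.7317.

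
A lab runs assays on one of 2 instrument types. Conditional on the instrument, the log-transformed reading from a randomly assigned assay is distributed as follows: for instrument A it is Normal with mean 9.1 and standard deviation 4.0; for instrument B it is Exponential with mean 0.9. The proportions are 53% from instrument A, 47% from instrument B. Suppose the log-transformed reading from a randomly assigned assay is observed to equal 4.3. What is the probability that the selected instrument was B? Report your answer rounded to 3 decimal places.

Likelihoods f(4.3 | ·): A: 0.0485465; B: 0.00934964.
Posterior ∝ prior × likelihood. Numerator for B: 0.47·0.00934964 = 0.00439433.
Normalizing constant: 0.53·0.0485465 + 0.47·0.00934964 = 0.030124.
P(B | observation) = 0.00439433 / 0.030124 = 0.145875.

0.146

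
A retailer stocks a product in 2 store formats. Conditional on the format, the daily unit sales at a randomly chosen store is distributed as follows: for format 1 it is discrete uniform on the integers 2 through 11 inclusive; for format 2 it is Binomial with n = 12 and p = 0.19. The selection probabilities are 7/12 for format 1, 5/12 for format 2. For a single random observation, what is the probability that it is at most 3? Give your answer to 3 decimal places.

0.459

Conditional on each format, P(X ≤ 3): 1: 0.2; 2: 0.820453.
By total probability, P(X ≤ 3) = 0.583333·0.2 + 0.416667·0.820453 = 0.458522.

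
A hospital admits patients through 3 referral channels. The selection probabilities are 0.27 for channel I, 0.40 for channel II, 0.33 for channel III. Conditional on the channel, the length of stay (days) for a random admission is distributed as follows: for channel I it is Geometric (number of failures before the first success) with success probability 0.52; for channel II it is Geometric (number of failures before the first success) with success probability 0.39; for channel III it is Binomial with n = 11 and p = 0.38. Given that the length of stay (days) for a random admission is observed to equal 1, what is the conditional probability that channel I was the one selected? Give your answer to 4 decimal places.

0.3870

Likelihoods P(X=1 | ·): I: 0.2496; II: 0.2379; III: 0.0350827.
Posterior ∝ prior × likelihood. Numerator for I: 0.27·0.2496 = 0.067392.
Normalizing constant: 0.27·0.2496 + 0.4·0.2379 + 0.33·0.0350827 = 0.174129.
P(I | observation) = 0.067392 / 0.174129 = 0.387023.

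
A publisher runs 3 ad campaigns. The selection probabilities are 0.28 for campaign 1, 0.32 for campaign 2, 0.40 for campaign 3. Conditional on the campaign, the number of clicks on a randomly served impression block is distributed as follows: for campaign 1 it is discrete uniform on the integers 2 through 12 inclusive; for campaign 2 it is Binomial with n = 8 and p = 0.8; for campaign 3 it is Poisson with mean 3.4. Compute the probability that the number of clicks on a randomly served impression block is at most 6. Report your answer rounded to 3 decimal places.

Conditional on each campaign, P(X ≤ 6): 1: 0.454545; 2: 0.496684; 3: 0.942147.
By total probability, P(X ≤ 6) = 0.28·0.454545 + 0.32·0.496684 + 0.4·0.942147 = 0.66307.

0.663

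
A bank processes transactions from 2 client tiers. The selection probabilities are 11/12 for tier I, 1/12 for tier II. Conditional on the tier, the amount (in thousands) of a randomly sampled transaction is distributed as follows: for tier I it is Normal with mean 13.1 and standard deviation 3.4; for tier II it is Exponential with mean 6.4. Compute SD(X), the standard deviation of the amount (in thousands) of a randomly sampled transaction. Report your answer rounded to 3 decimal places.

Per component, I: μ=13.1, E[X²]=183.17; II: μ=6.4, E[X²]=81.92.
E[X] = 0.916667·13.1 + 0.0833333·6.4 = 12.5417.
E[X²] = 0.916667·183.17 + 0.0833333·81.92 = 174.732.
Var(X) = E[X²] − (E[X])² = 174.732 − 157.293 = 17.4391.
SD(X) = √17.4391 = 4.17601.

4.176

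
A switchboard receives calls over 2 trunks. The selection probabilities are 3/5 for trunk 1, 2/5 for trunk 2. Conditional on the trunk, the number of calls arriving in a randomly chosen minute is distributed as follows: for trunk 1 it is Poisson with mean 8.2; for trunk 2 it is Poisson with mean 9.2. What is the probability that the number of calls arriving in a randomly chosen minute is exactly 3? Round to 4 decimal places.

0.0204

Conditional on each trunk, P(X = 3): 1: 0.0252392; 2: 0.013113.
By total probability, P(X = 3) = 0.6·0.0252392 + 0.4·0.013113 = 0.0203887.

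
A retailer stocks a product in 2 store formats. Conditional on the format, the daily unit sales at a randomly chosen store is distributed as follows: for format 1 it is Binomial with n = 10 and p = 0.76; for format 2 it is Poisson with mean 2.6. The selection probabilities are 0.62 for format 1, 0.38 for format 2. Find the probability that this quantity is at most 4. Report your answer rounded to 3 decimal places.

0.343

Conditional on each format, P(X ≤ 4): 1: 0.0161116; 2: 0.877423.
By total probability, P(X ≤ 4) = 0.62·0.0161116 + 0.38·0.877423 = 0.34341.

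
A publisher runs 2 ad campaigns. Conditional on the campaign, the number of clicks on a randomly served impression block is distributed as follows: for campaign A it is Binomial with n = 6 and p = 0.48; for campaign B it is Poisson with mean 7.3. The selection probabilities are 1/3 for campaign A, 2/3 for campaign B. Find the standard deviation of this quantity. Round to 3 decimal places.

Per component, A: μ=2.88, E[X²]=9.792; B: μ=7.3, E[X²]=60.59.
E[X] = 0.333333·2.88 + 0.666667·7.3 = 5.82667.
E[X²] = 0.333333·9.792 + 0.666667·60.59 = 43.6573.
Var(X) = E[X²] − (E[X])² = 43.6573 − 33.95 = 9.70729.
SD(X) = √9.70729 = 3.11565.

3.116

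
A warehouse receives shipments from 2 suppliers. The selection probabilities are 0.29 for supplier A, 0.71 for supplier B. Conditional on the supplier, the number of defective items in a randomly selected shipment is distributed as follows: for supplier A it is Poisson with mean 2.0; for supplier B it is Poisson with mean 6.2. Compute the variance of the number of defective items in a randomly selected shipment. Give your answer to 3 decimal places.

Per component, A: μ=2, E[X²]=6; B: μ=6.2, E[X²]=44.64.
E[X] = 0.29·2 + 0.71·6.2 = 4.982.
E[X²] = 0.29·6 + 0.71·44.64 = 33.4344.
Var(X) = E[X²] − (E[X])² = 33.4344 − 24.8203 = 8.61408.

8.614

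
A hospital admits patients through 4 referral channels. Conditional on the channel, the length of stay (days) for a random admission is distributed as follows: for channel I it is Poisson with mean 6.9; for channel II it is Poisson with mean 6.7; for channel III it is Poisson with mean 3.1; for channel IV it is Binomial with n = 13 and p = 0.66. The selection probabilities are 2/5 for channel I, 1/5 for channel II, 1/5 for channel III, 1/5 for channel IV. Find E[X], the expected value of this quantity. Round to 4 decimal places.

Component means — I: 6.9; II: 6.7; III: 3.1; IV: 8.58.
E[X] = 0.4·6.9 + 0.2·6.7 + 0.2·3.1 + 0.2·8.58 = 6.436.

6.4360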